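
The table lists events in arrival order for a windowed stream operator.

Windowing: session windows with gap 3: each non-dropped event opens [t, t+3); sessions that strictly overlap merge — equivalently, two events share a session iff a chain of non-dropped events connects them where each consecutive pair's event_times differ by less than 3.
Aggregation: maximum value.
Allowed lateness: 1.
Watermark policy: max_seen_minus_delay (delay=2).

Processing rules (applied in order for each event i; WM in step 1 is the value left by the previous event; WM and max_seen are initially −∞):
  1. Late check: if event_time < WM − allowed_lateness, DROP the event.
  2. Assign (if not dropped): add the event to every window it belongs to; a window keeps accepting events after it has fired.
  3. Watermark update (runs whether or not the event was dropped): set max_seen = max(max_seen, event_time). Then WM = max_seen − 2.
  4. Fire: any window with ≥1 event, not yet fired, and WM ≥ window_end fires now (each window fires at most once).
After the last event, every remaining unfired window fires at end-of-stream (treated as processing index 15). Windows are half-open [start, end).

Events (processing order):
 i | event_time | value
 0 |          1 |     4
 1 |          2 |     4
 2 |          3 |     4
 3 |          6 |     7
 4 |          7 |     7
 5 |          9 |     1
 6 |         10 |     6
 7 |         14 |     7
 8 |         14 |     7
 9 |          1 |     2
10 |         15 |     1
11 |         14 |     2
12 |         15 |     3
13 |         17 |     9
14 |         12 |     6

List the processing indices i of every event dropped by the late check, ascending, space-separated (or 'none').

9 14

i=0 t=1 v=4: → [1,4); WM=-1
i=1 t=2 v=4: → [1,5); WM=0
i=2 t=3 v=4: → [1,6); WM=1
i=3 t=6 v=7: → [6,9); WM=4
i=4 t=7 v=7: → [6,10); WM=5
i=5 t=9 v=1: → [6,12); WM=7
i=6 t=10 v=6: → [6,13); WM=8
i=7 t=14 v=7: → [14,17); WM=12
i=8 t=14 v=7: → [14,17); WM=12
i=9 t=1 v=2: DROP (t<12-1); WM=12
i=10 t=15 v=1: → [14,18); WM=13
i=11 t=14 v=2: → [14,18); WM=13
i=12 t=15 v=3: → [14,18); WM=13
i=13 t=17 v=9: → [14,20); WM=15
i=14 t=12 v=6: DROP (t<15-1); WM=15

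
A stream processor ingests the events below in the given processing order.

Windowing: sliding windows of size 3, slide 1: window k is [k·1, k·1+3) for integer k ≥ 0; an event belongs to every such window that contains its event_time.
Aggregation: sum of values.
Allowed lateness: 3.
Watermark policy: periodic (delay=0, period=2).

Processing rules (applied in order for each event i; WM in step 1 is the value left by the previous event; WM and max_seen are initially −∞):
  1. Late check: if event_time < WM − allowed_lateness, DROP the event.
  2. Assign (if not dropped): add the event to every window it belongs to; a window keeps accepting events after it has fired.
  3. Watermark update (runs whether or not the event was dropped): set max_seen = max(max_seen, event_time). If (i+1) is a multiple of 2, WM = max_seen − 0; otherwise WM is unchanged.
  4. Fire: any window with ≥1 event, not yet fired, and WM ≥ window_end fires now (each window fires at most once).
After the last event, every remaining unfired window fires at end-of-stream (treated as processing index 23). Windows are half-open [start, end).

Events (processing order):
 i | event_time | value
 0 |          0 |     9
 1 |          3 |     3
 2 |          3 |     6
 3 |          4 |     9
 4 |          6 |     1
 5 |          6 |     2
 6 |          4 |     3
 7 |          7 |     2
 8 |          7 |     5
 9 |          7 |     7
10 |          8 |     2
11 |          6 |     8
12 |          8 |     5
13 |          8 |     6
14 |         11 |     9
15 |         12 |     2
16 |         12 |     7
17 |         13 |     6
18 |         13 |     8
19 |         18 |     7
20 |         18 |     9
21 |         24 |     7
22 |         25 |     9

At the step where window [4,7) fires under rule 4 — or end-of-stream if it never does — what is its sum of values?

i=0 t=0 v=9: → [0,3); WM=−∞
i=1 t=3 v=3: → [3,6),[2,5),[1,4); WM=3; [0,3) fires=9
i=2 t=3 v=6: → [3,6),[2,5),[1,4); WM=3
i=3 t=4 v=9: → [4,7),[3,6),[2,5); WM=4; [1,4) fires=9
i=4 t=6 v=1: → [6,9),[5,8),[4,7); WM=4
i=5 t=6 v=2: → [6,9),[5,8),[4,7); WM=6; [2,5) fires=18 [3,6) fires=18
i=6 t=4 v=3: → [4,7),[3,6),[2,5); WM=6
i=7 t=7 v=2: → [7,10),[6,9),[5,8); WM=7; [4,7) fires=15
i=8 t=7 v=5: → [7,10),[6,9),[5,8); WM=7
i=9 t=7 v=7: → [7,10),[6,9),[5,8); WM=7
i=10 t=8 v=2: → [8,11),[7,10),[6,9); WM=7
i=11 t=6 v=8: → [6,9),[5,8),[4,7); WM=8; [5,8) fires=25
i=12 t=8 v=5: → [8,11),[7,10),[6,9); WM=8
i=13 t=8 v=6: → [8,11),[7,10),[6,9); WM=8
i=14 t=11 v=9: → [11,14),[10,13),[9,12); WM=8
i=15 t=12 v=2: → [12,15),[11,14),[10,13); WM=12; [6,9) fires=38 [7,10) fires=27 [8,11) fires=13 [9,12) fires=9
i=16 t=12 v=7: → [12,15),[11,14),[10,13); WM=12
i=17 t=13 v=6: → [13,16),[12,15),[11,14); WM=13; [10,13) fires=18
i=18 t=13 v=8: → [13,16),[12,15),[11,14); WM=13
i=19 t=18 v=7: → [18,21),[17,20),[16,19); WM=18; [11,14) fires=32 [12,15) fires=23 [13,16) fires=14
i=20 t=18 v=9: → [18,21),[17,20),[16,19); WM=18
i=21 t=24 v=7: → [24,27),[23,26),[22,25); WM=24; [16,19) fires=16 [17,20) fires=16 [18,21) fires=16
i=22 t=25 v=9: → [25,28),[24,27),[23,26); WM=24

15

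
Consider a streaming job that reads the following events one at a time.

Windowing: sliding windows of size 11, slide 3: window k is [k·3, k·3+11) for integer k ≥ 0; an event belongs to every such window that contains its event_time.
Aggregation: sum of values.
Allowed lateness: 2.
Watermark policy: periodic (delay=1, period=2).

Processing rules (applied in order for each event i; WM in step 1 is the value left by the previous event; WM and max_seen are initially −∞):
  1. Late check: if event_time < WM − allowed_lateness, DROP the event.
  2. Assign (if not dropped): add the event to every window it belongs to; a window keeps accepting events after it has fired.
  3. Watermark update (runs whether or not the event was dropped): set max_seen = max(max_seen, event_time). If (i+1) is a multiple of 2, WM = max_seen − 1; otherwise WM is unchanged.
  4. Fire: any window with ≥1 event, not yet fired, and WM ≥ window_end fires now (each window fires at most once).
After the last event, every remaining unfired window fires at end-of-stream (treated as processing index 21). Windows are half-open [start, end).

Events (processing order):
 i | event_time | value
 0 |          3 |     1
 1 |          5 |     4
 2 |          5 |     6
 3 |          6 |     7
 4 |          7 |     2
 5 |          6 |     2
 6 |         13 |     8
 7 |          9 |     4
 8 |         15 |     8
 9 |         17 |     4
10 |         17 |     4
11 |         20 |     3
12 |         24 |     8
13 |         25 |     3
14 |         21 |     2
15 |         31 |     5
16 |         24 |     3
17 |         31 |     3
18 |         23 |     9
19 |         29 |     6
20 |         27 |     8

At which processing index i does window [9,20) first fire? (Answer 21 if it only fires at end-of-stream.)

i=0 t=3 v=1: → [3,14),[0,11); WM=−∞
i=1 t=5 v=4: → [3,14),[0,11); WM=4
i=2 t=5 v=6: → [3,14),[0,11); WM=4
i=3 t=6 v=7: → [6,17),[3,14),[0,11); WM=5
i=4 t=7 v=2: → [6,17),[3,14),[0,11); WM=5
i=5 t=6 v=2: → [6,17),[3,14),[0,11); WM=6
i=6 t=13 v=8: → [12,23),[9,20),[6,17),[3,14); WM=6
i=7 t=9 v=4: → [9,20),[6,17),[3,14),[0,11); WM=12; [0,11) fires=26
i=8 t=15 v=8: → [15,26),[12,23),[9,20),[6,17); WM=12
i=9 t=17 v=4: → [15,26),[12,23),[9,20); WM=16; [3,14) fires=34
i=10 t=17 v=4: → [15,26),[12,23),[9,20); WM=16
i=11 t=20 v=3: → [18,29),[15,26),[12,23); WM=19; [6,17) fires=31
i=12 t=24 v=8: → [24,35),[21,32),[18,29),[15,26); WM=19
i=13 t=25 v=3: → [24,35),[21,32),[18,29),[15,26); WM=24; [9,20) fires=28 [12,23) fires=27
i=14 t=21 v=2: DROP (t<24-2); WM=24
i=15 t=31 v=5: → [30,41),[27,38),[24,35),[21,32); WM=30; [15,26) fires=30 [18,29) fires=14
i=16 t=24 v=3: DROP (t<30-2); WM=30
i=17 t=31 v=3: → [30,41),[27,38),[24,35),[21,32); WM=30
i=18 t=23 v=9: DROP (t<30-2); WM=30
i=19 t=29 v=6: → [27,38),[24,35),[21,32); WM=30
i=20 t=27 v=8: DROP (t<30-2); WM=30

13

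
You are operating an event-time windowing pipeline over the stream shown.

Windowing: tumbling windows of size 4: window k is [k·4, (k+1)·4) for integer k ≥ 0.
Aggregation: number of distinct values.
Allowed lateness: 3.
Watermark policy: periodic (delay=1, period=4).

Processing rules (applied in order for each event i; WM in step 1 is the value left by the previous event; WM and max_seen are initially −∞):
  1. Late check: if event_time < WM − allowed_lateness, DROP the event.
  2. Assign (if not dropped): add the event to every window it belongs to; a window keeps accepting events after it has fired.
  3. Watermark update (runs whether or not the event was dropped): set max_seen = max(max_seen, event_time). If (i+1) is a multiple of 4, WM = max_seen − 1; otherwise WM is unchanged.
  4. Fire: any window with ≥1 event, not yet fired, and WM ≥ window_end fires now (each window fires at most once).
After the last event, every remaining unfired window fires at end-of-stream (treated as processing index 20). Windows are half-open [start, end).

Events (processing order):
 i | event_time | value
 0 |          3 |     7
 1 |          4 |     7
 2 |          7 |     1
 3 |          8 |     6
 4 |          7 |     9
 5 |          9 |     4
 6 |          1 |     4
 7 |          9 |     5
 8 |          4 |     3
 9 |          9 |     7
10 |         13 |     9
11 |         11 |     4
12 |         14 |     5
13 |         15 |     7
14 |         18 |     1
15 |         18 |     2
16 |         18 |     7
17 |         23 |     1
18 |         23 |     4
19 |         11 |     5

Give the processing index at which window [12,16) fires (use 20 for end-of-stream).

i=0 t=3 v=7: → [0,4); WM=−∞
i=1 t=4 v=7: → [4,8); WM=−∞
i=2 t=7 v=1: → [4,8); WM=−∞
i=3 t=8 v=6: → [8,12); WM=7; [0,4) fires=1
i=4 t=7 v=9: → [4,8); WM=7
i=5 t=9 v=4: → [8,12); WM=7
i=6 t=1 v=4: DROP (t<7-3); WM=7
i=7 t=9 v=5: → [8,12); WM=8; [4,8) fires=3
i=8 t=4 v=3: DROP (t<8-3); WM=8
i=9 t=9 v=7: → [8,12); WM=8
i=10 t=13 v=9: → [12,16); WM=8
i=11 t=11 v=4: → [8,12); WM=12; [8,12) fires=4
i=12 t=14 v=5: → [12,16); WM=12
i=13 t=15 v=7: → [12,16); WM=12
i=14 t=18 v=1: → [16,20); WM=12
i=15 t=18 v=2: → [16,20); WM=17; [12,16) fires=3
i=16 t=18 v=7: → [16,20); WM=17
i=17 t=23 v=1: → [20,24); WM=17
i=18 t=23 v=4: → [20,24); WM=17
i=19 t=11 v=5: DROP (t<17-3); WM=22; [16,20) fires=3

15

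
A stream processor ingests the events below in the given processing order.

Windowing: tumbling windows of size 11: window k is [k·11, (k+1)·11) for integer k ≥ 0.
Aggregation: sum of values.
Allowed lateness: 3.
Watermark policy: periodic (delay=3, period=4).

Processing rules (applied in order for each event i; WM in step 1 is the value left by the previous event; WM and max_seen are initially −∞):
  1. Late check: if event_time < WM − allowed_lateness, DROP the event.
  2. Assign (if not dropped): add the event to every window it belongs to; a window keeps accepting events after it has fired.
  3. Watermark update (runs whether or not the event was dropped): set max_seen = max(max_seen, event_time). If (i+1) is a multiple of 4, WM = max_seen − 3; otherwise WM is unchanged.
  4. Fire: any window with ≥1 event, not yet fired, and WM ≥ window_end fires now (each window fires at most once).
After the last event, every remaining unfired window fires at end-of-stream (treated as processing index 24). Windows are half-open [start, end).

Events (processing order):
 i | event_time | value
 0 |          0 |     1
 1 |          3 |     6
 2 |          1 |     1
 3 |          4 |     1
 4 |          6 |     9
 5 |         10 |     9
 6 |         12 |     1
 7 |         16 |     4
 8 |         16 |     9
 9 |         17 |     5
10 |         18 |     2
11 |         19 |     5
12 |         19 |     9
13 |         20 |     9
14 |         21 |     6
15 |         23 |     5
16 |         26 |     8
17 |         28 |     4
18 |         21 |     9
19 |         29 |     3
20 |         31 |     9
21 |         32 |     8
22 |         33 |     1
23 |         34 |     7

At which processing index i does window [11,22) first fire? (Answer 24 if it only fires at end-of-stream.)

i=0 t=0 v=1: → [0,11); WM=−∞
i=1 t=3 v=6: → [0,11); WM=−∞
i=2 t=1 v=1: → [0,11); WM=−∞
i=3 t=4 v=1: → [0,11); WM=1
i=4 t=6 v=9: → [0,11); WM=1
i=5 t=10 v=9: → [0,11); WM=1
i=6 t=12 v=1: → [11,22); WM=1
i=7 t=16 v=4: → [11,22); WM=13; [0,11) fires=27
i=8 t=16 v=9: → [11,22); WM=13
i=9 t=17 v=5: → [11,22); WM=13
i=10 t=18 v=2: → [11,22); WM=13
i=11 t=19 v=5: → [11,22); WM=16
i=12 t=19 v=9: → [11,22); WM=16
i=13 t=20 v=9: → [11,22); WM=16
i=14 t=21 v=6: → [11,22); WM=16
i=15 t=23 v=5: → [22,33); WM=20
i=16 t=26 v=8: → [22,33); WM=20
i=17 t=28 v=4: → [22,33); WM=20
i=18 t=21 v=9: → [11,22); WM=20
i=19 t=29 v=3: → [22,33); WM=26; [11,22) fires=59
i=20 t=31 v=9: → [22,33); WM=26
i=21 t=32 v=8: → [22,33); WM=26
i=22 t=33 v=1: → [33,44); WM=26
i=23 t=34 v=7: → [33,44); WM=31

19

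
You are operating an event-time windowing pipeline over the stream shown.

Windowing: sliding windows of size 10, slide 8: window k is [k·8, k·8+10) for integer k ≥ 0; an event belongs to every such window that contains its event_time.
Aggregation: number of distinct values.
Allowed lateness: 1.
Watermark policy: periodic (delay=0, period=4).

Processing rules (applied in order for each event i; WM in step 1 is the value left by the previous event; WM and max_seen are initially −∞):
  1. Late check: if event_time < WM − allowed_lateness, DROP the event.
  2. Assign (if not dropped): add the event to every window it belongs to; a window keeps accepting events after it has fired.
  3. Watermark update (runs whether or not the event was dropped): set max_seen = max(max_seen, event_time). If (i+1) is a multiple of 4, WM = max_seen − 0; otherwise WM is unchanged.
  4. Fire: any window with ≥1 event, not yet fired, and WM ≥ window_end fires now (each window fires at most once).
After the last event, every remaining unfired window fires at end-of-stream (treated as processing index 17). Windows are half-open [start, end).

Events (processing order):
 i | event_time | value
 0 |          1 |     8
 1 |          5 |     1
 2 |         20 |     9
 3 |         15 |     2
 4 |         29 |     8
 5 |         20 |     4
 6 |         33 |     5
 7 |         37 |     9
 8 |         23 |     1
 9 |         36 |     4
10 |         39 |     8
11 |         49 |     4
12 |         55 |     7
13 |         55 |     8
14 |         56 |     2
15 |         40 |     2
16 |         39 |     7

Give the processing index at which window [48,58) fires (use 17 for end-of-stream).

i=0 t=1 v=8: → [0,10); WM=−∞
i=1 t=5 v=1: → [0,10); WM=−∞
i=2 t=20 v=9: → [16,26); WM=−∞
i=3 t=15 v=2: → [8,18); WM=20; [0,10) fires=2 [8,18) fires=1
i=4 t=29 v=8: → [24,34); WM=20
i=5 t=20 v=4: → [16,26); WM=20
i=6 t=33 v=5: → [32,42),[24,34); WM=20
i=7 t=37 v=9: → [32,42); WM=37; [16,26) fires=2 [24,34) fires=2
i=8 t=23 v=1: DROP (t<37-1); WM=37
i=9 t=36 v=4: → [32,42); WM=37
i=10 t=39 v=8: → [32,42); WM=37
i=11 t=49 v=4: → [48,58),[40,50); WM=49; [32,42) fires=4
i=12 t=55 v=7: → [48,58); WM=49
i=13 t=55 v=8: → [48,58); WM=49
i=14 t=56 v=2: → [56,66),[48,58); WM=49
i=15 t=40 v=2: DROP (t<49-1); WM=56; [40,50) fires=1
i=16 t=39 v=7: DROP (t<56-1); WM=56

17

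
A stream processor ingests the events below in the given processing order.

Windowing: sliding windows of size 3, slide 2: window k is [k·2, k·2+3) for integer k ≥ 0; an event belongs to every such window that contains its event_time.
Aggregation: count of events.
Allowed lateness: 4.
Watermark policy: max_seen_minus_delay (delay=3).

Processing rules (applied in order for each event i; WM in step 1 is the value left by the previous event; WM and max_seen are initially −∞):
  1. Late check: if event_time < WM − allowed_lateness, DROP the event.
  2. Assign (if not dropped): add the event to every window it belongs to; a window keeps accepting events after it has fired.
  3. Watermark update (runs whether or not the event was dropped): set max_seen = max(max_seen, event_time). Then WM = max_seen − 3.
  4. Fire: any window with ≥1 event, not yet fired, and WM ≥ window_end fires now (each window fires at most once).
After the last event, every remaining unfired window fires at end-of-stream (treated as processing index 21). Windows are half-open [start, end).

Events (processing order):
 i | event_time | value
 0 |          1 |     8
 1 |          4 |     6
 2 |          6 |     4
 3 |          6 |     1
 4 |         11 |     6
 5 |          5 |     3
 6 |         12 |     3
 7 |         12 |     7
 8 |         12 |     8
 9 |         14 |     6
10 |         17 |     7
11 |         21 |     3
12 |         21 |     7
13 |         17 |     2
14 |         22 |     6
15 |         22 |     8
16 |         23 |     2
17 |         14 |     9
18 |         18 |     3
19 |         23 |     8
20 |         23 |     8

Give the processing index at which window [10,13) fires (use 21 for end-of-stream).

10

i=0 t=1 v=8: → [0,3); WM=-2
i=1 t=4 v=6: → [4,7),[2,5); WM=1
i=2 t=6 v=4: → [6,9),[4,7); WM=3; [0,3) fires=1
i=3 t=6 v=1: → [6,9),[4,7); WM=3
i=4 t=11 v=6: → [10,13); WM=8; [2,5) fires=1 [4,7) fires=3
i=5 t=5 v=3: → [4,7); WM=8
i=6 t=12 v=3: → [12,15),[10,13); WM=9; [6,9) fires=2
i=7 t=12 v=7: → [12,15),[10,13); WM=9
i=8 t=12 v=8: → [12,15),[10,13); WM=9
i=9 t=14 v=6: → [14,17),[12,15); WM=11
i=10 t=17 v=7: → [16,19); WM=14; [10,13) fires=4
i=11 t=21 v=3: → [20,23); WM=18; [12,15) fires=4 [14,17) fires=1
i=12 t=21 v=7: → [20,23); WM=18
i=13 t=17 v=2: → [16,19); WM=18
i=14 t=22 v=6: → [22,25),[20,23); WM=19; [16,19) fires=2
i=15 t=22 v=8: → [22,25),[20,23); WM=19
i=16 t=23 v=2: → [22,25); WM=20
i=17 t=14 v=9: DROP (t<20-4); WM=20
i=18 t=18 v=3: → [18,21),[16,19); WM=20
i=19 t=23 v=8: → [22,25); WM=20
i=20 t=23 v=8: → [22,25); WM=20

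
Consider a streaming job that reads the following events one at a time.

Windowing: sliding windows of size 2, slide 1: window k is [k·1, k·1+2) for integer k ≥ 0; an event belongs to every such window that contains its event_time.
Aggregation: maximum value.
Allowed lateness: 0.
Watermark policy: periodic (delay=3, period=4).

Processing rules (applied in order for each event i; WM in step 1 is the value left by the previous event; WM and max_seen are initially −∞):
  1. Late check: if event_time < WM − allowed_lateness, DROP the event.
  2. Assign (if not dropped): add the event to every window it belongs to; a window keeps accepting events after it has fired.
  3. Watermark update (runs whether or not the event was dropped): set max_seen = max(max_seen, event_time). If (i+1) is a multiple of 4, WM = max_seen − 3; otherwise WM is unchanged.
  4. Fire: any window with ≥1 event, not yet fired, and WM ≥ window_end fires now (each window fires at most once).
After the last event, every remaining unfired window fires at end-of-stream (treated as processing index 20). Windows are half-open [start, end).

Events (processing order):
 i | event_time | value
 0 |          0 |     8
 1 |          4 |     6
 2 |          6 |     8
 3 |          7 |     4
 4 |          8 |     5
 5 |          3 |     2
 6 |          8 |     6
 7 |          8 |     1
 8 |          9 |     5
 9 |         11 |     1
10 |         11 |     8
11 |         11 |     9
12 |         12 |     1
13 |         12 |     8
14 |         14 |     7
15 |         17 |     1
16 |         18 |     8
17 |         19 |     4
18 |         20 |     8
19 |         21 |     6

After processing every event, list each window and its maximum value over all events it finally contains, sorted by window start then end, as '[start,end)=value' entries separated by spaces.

[0,2)=8 [3,5)=6 [4,6)=6 [5,7)=8 [6,8)=8 [7,9)=6 [8,10)=6 [9,11)=5 [10,12)=9 [11,13)=9 [12,14)=8 [13,15)=7 [14,16)=7 [16,18)=1 [17,19)=8 [18,20)=8 [19,21)=8 [20,22)=8 [21,23)=6

i=0 t=0 v=8: → [0,2); WM=−∞
i=1 t=4 v=6: → [4,6),[3,5); WM=−∞
i=2 t=6 v=8: → [6,8),[5,7); WM=−∞
i=3 t=7 v=4: → [7,9),[6,8); WM=4; [0,2) fires=8
i=4 t=8 v=5: → [8,10),[7,9); WM=4
i=5 t=3 v=2: DROP (t<4-0); WM=4
i=6 t=8 v=6: → [8,10),[7,9); WM=4
i=7 t=8 v=1: → [8,10),[7,9); WM=5; [3,5) fires=6
i=8 t=9 v=5: → [9,11),[8,10); WM=5
i=9 t=11 v=1: → [11,13),[10,12); WM=5
i=10 t=11 v=8: → [11,13),[10,12); WM=5
i=11 t=11 v=9: → [11,13),[10,12); WM=8; [4,6) fires=6 [5,7) fires=8 [6,8) fires=8
i=12 t=12 v=1: → [12,14),[11,13); WM=8
i=13 t=12 v=8: → [12,14),[11,13); WM=8
i=14 t=14 v=7: → [14,16),[13,15); WM=8
i=15 t=17 v=1: → [17,19),[16,18); WM=14; [7,9) fires=6 [8,10) fires=6 [9,11) fires=5 [10,12) fires=9 [11,13) fires=9 [12,14) fires=8
i=16 t=18 v=8: → [18,20),[17,19); WM=14
i=17 t=19 v=4: → [19,21),[18,20); WM=14
i=18 t=20 v=8: → [20,22),[19,21); WM=14
i=19 t=21 v=6: → [21,23),[20,22); WM=18; [13,15) fires=7 [14,16) fires=7 [16,18) fires=1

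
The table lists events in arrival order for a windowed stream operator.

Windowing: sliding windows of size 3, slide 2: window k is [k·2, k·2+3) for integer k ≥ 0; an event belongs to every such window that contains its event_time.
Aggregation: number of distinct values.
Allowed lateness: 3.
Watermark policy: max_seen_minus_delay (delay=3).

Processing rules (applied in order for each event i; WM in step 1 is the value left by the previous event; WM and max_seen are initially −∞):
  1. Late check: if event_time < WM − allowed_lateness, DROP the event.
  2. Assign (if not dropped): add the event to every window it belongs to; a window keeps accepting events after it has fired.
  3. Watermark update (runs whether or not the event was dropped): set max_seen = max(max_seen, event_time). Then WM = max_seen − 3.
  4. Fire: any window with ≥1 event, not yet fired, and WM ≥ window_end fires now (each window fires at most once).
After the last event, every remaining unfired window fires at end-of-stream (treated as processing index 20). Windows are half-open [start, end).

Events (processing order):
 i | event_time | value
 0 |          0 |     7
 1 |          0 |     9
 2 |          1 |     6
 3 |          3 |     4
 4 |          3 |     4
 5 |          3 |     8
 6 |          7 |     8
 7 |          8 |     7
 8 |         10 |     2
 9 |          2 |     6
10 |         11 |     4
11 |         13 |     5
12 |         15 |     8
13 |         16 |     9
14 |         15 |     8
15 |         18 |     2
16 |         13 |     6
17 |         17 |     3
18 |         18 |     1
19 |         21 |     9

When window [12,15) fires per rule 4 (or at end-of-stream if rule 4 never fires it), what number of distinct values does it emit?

i=0 t=0 v=7: → [0,3); WM=-3
i=1 t=0 v=9: → [0,3); WM=-3
i=2 t=1 v=6: → [0,3); WM=-2
i=3 t=3 v=4: → [2,5); WM=0
i=4 t=3 v=4: → [2,5); WM=0
i=5 t=3 v=8: → [2,5); WM=0
i=6 t=7 v=8: → [6,9); WM=4; [0,3) fires=3
i=7 t=8 v=7: → [8,11),[6,9); WM=5; [2,5) fires=2
i=8 t=10 v=2: → [10,13),[8,11); WM=7
i=9 t=2 v=6: DROP (t<7-3); WM=7
i=10 t=11 v=4: → [10,13); WM=8
i=11 t=13 v=5: → [12,15); WM=10; [6,9) fires=2
i=12 t=15 v=8: → [14,17); WM=12; [8,11) fires=2
i=13 t=16 v=9: → [16,19),[14,17); WM=13; [10,13) fires=2
i=14 t=15 v=8: → [14,17); WM=13
i=15 t=18 v=2: → [18,21),[16,19); WM=15; [12,15) fires=1
i=16 t=13 v=6: → [12,15); WM=15
i=17 t=17 v=3: → [16,19); WM=15
i=18 t=18 v=1: → [18,21),[16,19); WM=15
i=19 t=21 v=9: → [20,23); WM=18; [14,17) fires=2

1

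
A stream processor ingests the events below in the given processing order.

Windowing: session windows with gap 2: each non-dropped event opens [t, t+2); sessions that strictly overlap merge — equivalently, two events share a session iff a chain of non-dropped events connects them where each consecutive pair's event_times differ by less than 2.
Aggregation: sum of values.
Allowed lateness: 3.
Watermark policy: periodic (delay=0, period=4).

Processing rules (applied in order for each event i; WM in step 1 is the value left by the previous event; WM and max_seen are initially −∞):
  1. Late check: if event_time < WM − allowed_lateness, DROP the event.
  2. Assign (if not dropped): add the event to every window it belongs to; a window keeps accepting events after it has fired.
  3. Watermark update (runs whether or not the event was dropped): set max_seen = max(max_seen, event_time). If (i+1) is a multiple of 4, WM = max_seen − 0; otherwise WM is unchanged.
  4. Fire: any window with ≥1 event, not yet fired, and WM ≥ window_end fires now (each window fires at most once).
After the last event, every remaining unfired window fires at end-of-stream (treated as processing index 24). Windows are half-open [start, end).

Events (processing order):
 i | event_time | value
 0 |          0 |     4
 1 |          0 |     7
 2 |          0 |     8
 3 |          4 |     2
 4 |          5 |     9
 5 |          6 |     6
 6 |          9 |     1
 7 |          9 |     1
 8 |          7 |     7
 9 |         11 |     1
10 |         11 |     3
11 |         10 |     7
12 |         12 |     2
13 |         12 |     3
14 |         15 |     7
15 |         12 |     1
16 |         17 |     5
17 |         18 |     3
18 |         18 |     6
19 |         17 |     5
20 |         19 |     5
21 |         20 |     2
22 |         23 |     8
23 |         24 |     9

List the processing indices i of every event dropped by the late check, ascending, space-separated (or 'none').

i=0 t=0 v=4: → [0,2); WM=−∞
i=1 t=0 v=7: → [0,2); WM=−∞
i=2 t=0 v=8: → [0,2); WM=−∞
i=3 t=4 v=2: → [4,6); WM=4
i=4 t=5 v=9: → [4,7); WM=4
i=5 t=6 v=6: → [4,8); WM=4
i=6 t=9 v=1: → [9,11); WM=4
i=7 t=9 v=1: → [9,11); WM=9
i=8 t=7 v=7: → [4,9); WM=9
i=9 t=11 v=1: → [11,13); WM=9
i=10 t=11 v=3: → [11,13); WM=9
i=11 t=10 v=7: → [9,13); WM=11
i=12 t=12 v=2: → [9,14); WM=11
i=13 t=12 v=3: → [9,14); WM=11
i=14 t=15 v=7: → [15,17); WM=11
i=15 t=12 v=1: → [9,14); WM=15
i=16 t=17 v=5: → [17,19); WM=15
i=17 t=18 v=3: → [17,20); WM=15
i=18 t=18 v=6: → [17,20); WM=15
i=19 t=17 v=5: → [17,20); WM=18
i=20 t=19 v=5: → [17,21); WM=18
i=21 t=20 v=2: → [17,22); WM=18
i=22 t=23 v=8: → [23,25); WM=18
i=23 t=24 v=9: → [23,26); WM=24

none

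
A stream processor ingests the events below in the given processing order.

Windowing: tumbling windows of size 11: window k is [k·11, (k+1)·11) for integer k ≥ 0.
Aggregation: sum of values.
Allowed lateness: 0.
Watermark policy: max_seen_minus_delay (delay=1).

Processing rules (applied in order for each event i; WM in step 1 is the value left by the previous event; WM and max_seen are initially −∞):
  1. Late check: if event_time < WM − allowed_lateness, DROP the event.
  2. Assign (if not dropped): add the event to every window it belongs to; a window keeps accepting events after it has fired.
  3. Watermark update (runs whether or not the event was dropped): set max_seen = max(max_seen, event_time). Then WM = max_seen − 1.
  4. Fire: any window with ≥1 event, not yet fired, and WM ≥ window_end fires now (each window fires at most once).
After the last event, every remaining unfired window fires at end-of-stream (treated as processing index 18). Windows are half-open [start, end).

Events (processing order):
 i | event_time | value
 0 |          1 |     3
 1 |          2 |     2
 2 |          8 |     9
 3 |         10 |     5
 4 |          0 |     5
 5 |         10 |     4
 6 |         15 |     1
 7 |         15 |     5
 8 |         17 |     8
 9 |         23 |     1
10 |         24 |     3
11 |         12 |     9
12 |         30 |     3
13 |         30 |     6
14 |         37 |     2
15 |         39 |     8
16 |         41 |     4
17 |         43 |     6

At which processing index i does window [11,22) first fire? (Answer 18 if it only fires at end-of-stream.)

9

i=0 t=1 v=3: → [0,11); WM=0
i=1 t=2 v=2: → [0,11); WM=1
i=2 t=8 v=9: → [0,11); WM=7
i=3 t=10 v=5: → [0,11); WM=9
i=4 t=0 v=5: DROP (t<9-0); WM=9
i=5 t=10 v=4: → [0,11); WM=9
i=6 t=15 v=1: → [11,22); WM=14; [0,11) fires=23
i=7 t=15 v=5: → [11,22); WM=14
i=8 t=17 v=8: → [11,22); WM=16
i=9 t=23 v=1: → [22,33); WM=22; [11,22) fires=14
i=10 t=24 v=3: → [22,33); WM=23
i=11 t=12 v=9: DROP (t<23-0); WM=23
i=12 t=30 v=3: → [22,33); WM=29
i=13 t=30 v=6: → [22,33); WM=29
i=14 t=37 v=2: → [33,44); WM=36; [22,33) fires=13
i=15 t=39 v=8: → [33,44); WM=38
i=16 t=41 v=4: → [33,44); WM=40
i=17 t=43 v=6: → [33,44); WM=42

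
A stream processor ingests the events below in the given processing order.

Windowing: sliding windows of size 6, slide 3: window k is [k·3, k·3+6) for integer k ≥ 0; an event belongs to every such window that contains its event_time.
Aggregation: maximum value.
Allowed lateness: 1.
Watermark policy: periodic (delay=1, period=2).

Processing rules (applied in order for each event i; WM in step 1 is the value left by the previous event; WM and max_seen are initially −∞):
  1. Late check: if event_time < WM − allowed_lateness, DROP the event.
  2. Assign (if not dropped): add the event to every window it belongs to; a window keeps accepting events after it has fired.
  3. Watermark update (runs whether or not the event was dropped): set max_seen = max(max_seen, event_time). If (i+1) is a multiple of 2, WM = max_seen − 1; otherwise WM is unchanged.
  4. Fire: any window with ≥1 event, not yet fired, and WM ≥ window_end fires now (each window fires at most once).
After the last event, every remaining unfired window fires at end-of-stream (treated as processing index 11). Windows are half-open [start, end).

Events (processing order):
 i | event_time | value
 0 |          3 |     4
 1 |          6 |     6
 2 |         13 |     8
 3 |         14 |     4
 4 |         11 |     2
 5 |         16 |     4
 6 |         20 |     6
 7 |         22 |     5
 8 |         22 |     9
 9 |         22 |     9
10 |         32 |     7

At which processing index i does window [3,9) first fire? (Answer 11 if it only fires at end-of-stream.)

3

i=0 t=3 v=4: → [3,9),[0,6); WM=−∞
i=1 t=6 v=6: → [6,12),[3,9); WM=5
i=2 t=13 v=8: → [12,18),[9,15); WM=5
i=3 t=14 v=4: → [12,18),[9,15); WM=13; [0,6) fires=4 [3,9) fires=6 [6,12) fires=6
i=4 t=11 v=2: DROP (t<13-1); WM=13
i=5 t=16 v=4: → [15,21),[12,18); WM=15; [9,15) fires=8
i=6 t=20 v=6: → [18,24),[15,21); WM=15
i=7 t=22 v=5: → [21,27),[18,24); WM=21; [12,18) fires=8 [15,21) fires=6
i=8 t=22 v=9: → [21,27),[18,24); WM=21
i=9 t=22 v=9: → [21,27),[18,24); WM=21
i=10 t=32 v=7: → [30,36),[27,33); WM=21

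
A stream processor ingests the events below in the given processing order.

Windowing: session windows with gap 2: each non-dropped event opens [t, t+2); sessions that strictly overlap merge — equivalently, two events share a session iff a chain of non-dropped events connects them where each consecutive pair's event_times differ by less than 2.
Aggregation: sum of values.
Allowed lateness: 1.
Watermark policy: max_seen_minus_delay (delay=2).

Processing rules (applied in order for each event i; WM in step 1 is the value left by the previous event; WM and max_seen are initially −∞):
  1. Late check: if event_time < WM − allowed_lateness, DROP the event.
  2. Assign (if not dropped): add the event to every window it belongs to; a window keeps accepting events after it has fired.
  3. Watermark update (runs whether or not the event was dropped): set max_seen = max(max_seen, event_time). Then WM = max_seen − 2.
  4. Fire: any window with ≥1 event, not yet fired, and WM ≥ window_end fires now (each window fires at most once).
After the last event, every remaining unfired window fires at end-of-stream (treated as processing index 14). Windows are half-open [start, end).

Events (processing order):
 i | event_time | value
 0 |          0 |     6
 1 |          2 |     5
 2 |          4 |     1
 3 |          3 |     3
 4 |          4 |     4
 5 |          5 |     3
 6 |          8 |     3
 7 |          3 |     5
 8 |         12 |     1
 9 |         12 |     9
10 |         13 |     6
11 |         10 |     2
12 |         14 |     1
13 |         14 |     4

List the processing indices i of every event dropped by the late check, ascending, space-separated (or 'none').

i=0 t=0 v=6: → [0,2); WM=-2
i=1 t=2 v=5: → [2,4); WM=0
i=2 t=4 v=1: → [4,6); WM=2
i=3 t=3 v=3: → [2,6); WM=2
i=4 t=4 v=4: → [2,6); WM=2
i=5 t=5 v=3: → [2,7); WM=3
i=6 t=8 v=3: → [8,10); WM=6
i=7 t=3 v=5: DROP (t<6-1); WM=6
i=8 t=12 v=1: → [12,14); WM=10
i=9 t=12 v=9: → [12,14); WM=10
i=10 t=13 v=6: → [12,15); WM=11
i=11 t=10 v=2: → [10,12); WM=11
i=12 t=14 v=1: → [12,16); WM=12
i=13 t=14 v=4: → [12,16); WM=12

7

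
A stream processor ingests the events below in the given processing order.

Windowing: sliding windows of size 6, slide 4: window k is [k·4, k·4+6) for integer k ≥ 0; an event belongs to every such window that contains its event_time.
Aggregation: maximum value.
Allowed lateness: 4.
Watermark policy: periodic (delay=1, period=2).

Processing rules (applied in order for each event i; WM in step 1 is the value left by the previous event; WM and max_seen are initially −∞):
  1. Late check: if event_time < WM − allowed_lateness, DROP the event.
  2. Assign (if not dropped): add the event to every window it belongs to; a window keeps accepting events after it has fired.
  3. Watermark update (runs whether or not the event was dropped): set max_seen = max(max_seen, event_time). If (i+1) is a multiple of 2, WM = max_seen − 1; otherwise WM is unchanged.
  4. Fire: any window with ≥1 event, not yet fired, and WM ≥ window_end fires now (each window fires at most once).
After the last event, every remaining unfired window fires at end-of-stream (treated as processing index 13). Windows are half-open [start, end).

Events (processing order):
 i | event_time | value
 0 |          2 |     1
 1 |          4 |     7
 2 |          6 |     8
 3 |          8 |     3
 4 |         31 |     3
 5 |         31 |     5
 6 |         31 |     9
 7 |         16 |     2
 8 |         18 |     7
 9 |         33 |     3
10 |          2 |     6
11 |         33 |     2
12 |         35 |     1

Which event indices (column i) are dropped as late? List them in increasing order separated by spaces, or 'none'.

i=0 t=2 v=1: → [0,6); WM=−∞
i=1 t=4 v=7: → [4,10),[0,6); WM=3
i=2 t=6 v=8: → [4,10); WM=3
i=3 t=8 v=3: → [8,14),[4,10); WM=7; [0,6) fires=7
i=4 t=31 v=3: → [28,34); WM=7
i=5 t=31 v=5: → [28,34); WM=30; [4,10) fires=8 [8,14) fires=3
i=6 t=31 v=9: → [28,34); WM=30
i=7 t=16 v=2: DROP (t<30-4); WM=30
i=8 t=18 v=7: DROP (t<30-4); WM=30
i=9 t=33 v=3: → [32,38),[28,34); WM=32
i=10 t=2 v=6: DROP (t<32-4); WM=32
i=11 t=33 v=2: → [32,38),[28,34); WM=32
i=12 t=35 v=1: → [32,38); WM=32

7 8 10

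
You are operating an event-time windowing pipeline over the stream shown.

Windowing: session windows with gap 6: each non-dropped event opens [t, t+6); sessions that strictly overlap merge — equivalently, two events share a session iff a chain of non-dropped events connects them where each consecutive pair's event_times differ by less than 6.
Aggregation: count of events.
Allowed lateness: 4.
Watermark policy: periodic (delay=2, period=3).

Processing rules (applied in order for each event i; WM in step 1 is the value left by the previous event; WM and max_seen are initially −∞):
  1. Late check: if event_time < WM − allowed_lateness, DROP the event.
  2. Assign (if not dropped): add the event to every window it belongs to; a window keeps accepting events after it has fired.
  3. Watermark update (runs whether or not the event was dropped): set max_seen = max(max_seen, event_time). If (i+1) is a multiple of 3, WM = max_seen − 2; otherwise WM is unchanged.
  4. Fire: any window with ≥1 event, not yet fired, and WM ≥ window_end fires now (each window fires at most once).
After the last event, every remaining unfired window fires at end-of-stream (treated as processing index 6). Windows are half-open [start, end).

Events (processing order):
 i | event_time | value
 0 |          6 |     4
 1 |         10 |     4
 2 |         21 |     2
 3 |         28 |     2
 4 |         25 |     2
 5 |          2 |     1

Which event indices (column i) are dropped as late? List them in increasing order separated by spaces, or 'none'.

i=0 t=6 v=4: → [6,12); WM=−∞
i=1 t=10 v=4: → [6,16); WM=−∞
i=2 t=21 v=2: → [21,27); WM=19
i=3 t=28 v=2: → [28,34); WM=19
i=4 t=25 v=2: → [21,34); WM=19
i=5 t=2 v=1: DROP (t<19-4); WM=26

5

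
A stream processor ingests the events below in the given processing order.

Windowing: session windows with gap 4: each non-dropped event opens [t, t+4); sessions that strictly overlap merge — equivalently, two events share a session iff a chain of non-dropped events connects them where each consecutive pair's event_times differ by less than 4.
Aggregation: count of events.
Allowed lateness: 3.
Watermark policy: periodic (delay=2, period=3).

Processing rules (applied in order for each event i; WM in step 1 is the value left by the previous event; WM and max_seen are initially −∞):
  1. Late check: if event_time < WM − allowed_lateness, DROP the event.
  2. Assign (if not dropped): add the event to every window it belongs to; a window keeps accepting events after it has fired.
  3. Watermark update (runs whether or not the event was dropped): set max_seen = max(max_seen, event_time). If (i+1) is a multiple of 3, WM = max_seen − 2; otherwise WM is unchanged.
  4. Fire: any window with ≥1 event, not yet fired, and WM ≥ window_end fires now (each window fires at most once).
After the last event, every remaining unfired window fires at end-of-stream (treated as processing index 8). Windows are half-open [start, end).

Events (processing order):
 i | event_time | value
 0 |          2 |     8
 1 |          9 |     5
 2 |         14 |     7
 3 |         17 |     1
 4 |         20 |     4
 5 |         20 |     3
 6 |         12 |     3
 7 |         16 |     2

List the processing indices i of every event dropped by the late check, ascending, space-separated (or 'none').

6

i=0 t=2 v=8: → [2,6); WM=−∞
i=1 t=9 v=5: → [9,13); WM=−∞
i=2 t=14 v=7: → [14,18); WM=12
i=3 t=17 v=1: → [14,21); WM=12
i=4 t=20 v=4: → [14,24); WM=12
i=5 t=20 v=3: → [14,24); WM=18
i=6 t=12 v=3: DROP (t<18-3); WM=18
i=7 t=16 v=2: → [14,24); WM=18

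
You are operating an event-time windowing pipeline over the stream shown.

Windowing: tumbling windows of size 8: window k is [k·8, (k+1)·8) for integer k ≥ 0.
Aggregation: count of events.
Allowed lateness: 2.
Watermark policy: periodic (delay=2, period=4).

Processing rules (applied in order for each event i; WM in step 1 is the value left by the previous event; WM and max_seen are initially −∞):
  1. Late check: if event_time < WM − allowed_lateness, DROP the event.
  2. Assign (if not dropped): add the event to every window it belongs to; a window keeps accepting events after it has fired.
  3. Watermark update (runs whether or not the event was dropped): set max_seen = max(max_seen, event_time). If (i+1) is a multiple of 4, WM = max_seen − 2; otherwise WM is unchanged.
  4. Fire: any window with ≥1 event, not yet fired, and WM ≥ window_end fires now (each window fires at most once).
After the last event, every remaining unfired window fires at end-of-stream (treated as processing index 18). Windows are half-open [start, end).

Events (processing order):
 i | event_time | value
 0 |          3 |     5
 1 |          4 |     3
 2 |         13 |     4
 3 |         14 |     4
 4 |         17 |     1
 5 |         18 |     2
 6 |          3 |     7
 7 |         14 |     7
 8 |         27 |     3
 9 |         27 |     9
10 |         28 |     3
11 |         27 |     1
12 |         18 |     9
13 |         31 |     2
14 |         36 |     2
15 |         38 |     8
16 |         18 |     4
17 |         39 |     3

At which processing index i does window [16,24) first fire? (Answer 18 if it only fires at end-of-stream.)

i=0 t=3 v=5: → [0,8); WM=−∞
i=1 t=4 v=3: → [0,8); WM=−∞
i=2 t=13 v=4: → [8,16); WM=−∞
i=3 t=14 v=4: → [8,16); WM=12; [0,8) fires=2
i=4 t=17 v=1: → [16,24); WM=12
i=5 t=18 v=2: → [16,24); WM=12
i=6 t=3 v=7: DROP (t<12-2); WM=12
i=7 t=14 v=7: → [8,16); WM=16; [8,16) fires=3
i=8 t=27 v=3: → [24,32); WM=16
i=9 t=27 v=9: → [24,32); WM=16
i=10 t=28 v=3: → [24,32); WM=16
i=11 t=27 v=1: → [24,32); WM=26; [16,24) fires=2
i=12 t=18 v=9: DROP (t<26-2); WM=26
i=13 t=31 v=2: → [24,32); WM=26
i=14 t=36 v=2: → [32,40); WM=26
i=15 t=38 v=8: → [32,40); WM=36; [24,32) fires=5
i=16 t=18 v=4: DROP (t<36-2); WM=36
i=17 t=39 v=3: → [32,40); WM=36

11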